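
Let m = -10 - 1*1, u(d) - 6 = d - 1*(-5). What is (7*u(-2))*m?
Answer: -693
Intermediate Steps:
u(d) = 11 + d (u(d) = 6 + (d - 1*(-5)) = 6 + (d + 5) = 6 + (5 + d) = 11 + d)
m = -11 (m = -10 - 1 = -11)
(7*u(-2))*m = (7*(11 - 2))*(-11) = (7*9)*(-11) = 63*(-11) = -693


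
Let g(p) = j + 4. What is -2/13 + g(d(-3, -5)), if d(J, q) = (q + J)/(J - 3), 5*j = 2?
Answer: 276/65 ≈ 4.2462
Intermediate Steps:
j = 2/5 (j = (1/5)*2 = 2/5 ≈ 0.40000)
d(J, q) = (J + q)/(-3 + J)
g(p) = 22/5 (g(p) = 2/5 + 4 = 22/5)
-2/13 + g(d(-3, -5)) = -2/13 + 22/5 = 276/65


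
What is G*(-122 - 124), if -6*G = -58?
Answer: -2378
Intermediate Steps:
G = 29/3 (G = -1/6*(-58) = 29/3 ≈ 9.6667)
G*(-122 - 124) = 29*(-122 - 124)/3 = (29/3)*(-246) = -2378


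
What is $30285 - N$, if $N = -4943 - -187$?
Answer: $35041$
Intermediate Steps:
$N = -4756$ ($N = -4943 + 187 = -4756$)
$30285 - N = 30285 - -4756 = 30285 + 4756 = 35041$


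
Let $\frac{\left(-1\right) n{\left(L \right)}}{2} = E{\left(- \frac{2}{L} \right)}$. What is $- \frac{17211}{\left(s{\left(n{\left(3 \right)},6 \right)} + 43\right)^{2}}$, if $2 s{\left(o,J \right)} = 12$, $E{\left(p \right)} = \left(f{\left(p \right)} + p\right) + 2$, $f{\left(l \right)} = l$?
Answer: $- \frac{17211}{2401} \approx -7.1683$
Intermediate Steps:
$E{\left(p \right)} = 2 + 2 p$ ($E{\left(p \right)} = \left(p + p\right) + 2 = 2 p + 2 = 2 + 2 p$)
$n{\left(L \right)} = -4 + \frac{8}{L}$ ($n{\left(L \right)} = - 2 \left(2 + 2 \left(- \frac{2}{L}\right)\right) = - 2 \left(2 - \frac{4}{L}\right) = -4 + \frac{8}{L}$)
$s{\left(o,J \right)} = 6$ ($s{\left(o,J \right)} = \frac{1}{2} \cdot 12 = 6$)
$- \frac{17211}{\left(s{\left(n{\left(3 \right)},6 \right)} + 43\right)^{2}} = - \frac{17211}{\left(6 + 43\right)^{2}} = - \frac{17211}{49^{2}} = - \frac{17211}{2401}$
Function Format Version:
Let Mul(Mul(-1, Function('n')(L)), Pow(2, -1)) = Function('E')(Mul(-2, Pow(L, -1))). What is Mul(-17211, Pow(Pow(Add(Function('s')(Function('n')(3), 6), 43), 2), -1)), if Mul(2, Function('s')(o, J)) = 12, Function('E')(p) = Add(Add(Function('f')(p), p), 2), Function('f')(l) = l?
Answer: Rational(-17211, 2401) ≈ -7.1683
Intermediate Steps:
Function('E')(p) = Add(2, Mul(2, p)) (Function('E')(p) = Add(Add(p, p), 2) = Add(Mul(2, p), 2) = Add(2, Mul(2, p)))
Function('n')(L) = Add(-4, Mul(8, Pow(L, -1))) (Function('n')(L) = Mul(-2, Add(2, Mul(2, Mul(-2, Pow(L, -1))))) = Mul(-2, Add(2, Mul(-4, Pow(L, -1)))) = Add(-4, Mul(8, Pow(L, -1))))
Function('s')(o, J) = 6 (Function('s')(o, J) = Mul(Rational(1, 2), 12) = 6)
Mul(-17211, Pow(Pow(Add(Function('s')(Function('n')(3), 6), 43), 2), -1)) = Mul(-17211, Pow(Pow(Add(6, 43), 2), -1)) = Mul(-17211, Pow(Pow(49, 2), -1)) = Mul(-17211, Pow(2401, -1)) = Mul(-17211, Rational(1, 2401)) = Rational(-17211, 2401)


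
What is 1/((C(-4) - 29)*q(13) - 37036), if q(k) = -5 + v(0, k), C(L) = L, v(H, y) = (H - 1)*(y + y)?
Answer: -1/36013 ≈ -2.7768e-5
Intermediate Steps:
v(H, y) = 2*y*(-1 + H) (v(H, y) = (-1 + H)*(2*y) = 2*y*(-1 + H))
q(k) = -5 - 2*k (q(k) = -5 + 2*k*(-1 + 0) = -5 + 2*k*(-1) = -5 - 2*k)
1/((C(-4) - 29)*q(13) - 37036) = 1/((-4 - 29)*(-5 - 2*13) - 37036) = 1/(-33*(-5 - 26) - 37036) = 1/(-33*(-31) - 37036) = 1/(1023 - 37036) = 1/(-36013) = -1/36013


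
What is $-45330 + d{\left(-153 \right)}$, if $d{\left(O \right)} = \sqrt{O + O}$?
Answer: $-45330 + 3 i \sqrt{34} \approx -45330.0 + 17.493 i$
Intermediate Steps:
$d{\left(O \right)} = \sqrt{2} \sqrt{O}$ ($d{\left(O \right)} = \sqrt{2 O} = \sqrt{2} \sqrt{O}$)
$-45330 + d{\left(-153 \right)} = -45330 + \sqrt{2} \sqrt{-153} = -45330 + \sqrt{2} \cdot 3 i \sqrt{17} = -45330 + 3 i \sqrt{34}$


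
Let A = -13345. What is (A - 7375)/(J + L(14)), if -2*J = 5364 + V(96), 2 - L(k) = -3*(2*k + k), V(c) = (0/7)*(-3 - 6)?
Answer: 10360/1277 ≈ 8.1128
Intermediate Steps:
V(c) = 0 (V(c) = (0*(1/7))*(-9) = 0*(-9) = 0)
L(k) = 2 + 9*k (L(k) = 2 - (-3)*(2*k + k) = 2 - (-3)*3*k = 2 - (-9)*k = 2 + 9*k)
J = -2682 (J = -(5364 + 0)/2 = -1/2*5364 = -2682)
(A - 7375)/(J + L(14)) = (-13345 - 7375)/(-2682 + (2 + 9*14)) = -20720/(-2682 + (2 + 126)) = -20720/(-2682 + 128) = -20720/(-2554) = -20720*(-1/2554) = 10360/1277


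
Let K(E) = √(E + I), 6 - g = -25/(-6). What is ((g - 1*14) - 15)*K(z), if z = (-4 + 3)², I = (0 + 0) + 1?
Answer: -163*√2/6 ≈ -38.419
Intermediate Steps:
g = 11/6 (g = 6 - (-25)/(-6) = 6 - (-25)*(-1)/6 = 6 - 1*25/6 = 6 - 25/6 = 11/6 ≈ 1.8333)
I = 1 (I = 0 + 1 = 1)
z = 1 (z = (-1)² = 1)
K(E) = √(1 + E) (K(E) = √(E + 1) = √(1 + E))
((g - 1*14) - 15)*K(z) = ((11/6 - 1*14) - 15)*√(1 + 1) = ((11/6 - 14) - 15)*√2 = (-73/6 - 15)*√2 = -163*√2/6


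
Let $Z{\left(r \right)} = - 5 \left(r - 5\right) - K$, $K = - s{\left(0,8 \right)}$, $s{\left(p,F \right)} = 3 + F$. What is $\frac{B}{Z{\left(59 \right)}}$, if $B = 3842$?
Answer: $- \frac{3842}{259} \approx -14.834$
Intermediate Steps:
$K = -11$ ($K = - (3 + 8) = \left(-1\right) 11 = -11$)
$Z{\left(r \right)} = 36 - 5 r$ ($Z{\left(r \right)} = - 5 \left(r - 5\right) - -11 = - 5 \left(-5 + r\right) + 11 = \left(25 - 5 r\right) + 11 = 36 - 5 r$)
$\frac{B}{Z{\left(59 \right)}} = \frac{3842}{36 - 295} = \frac{3842}{-259} = 3842 \left(- \frac{1}{259}\right) = - \frac{3842}{259}$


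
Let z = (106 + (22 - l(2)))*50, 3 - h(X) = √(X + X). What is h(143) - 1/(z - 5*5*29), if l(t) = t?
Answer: 16724/5575 - √286 ≈ -13.912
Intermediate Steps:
h(X) = 3 - √2*√X (h(X) = 3 - √(X + X) = 3 - √(2*X) = 3 - √2*√X)
z = 6300 (z = (106 + (22 - 1*2))*50 = (106 + (22 - 2))*50 = (106 + 20)*50 = 126*50 = 6300)
h(143) - 1/(z - 5*5*29) = (3 - √2*√143) - 1/(6300 - 5*5*29) = (3 - √286) - 1/(6300 - 25*29) = (3 - √286) - 1/(6300 - 725) = (3 - √286) - 1/5575 = 16724/5575 - √286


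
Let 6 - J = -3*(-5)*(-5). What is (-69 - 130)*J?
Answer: -16119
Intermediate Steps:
J = 81 (J = 6 - (-3*(-5))*(-5) = 6 - 15*(-5) = 6 - 1*(-75) = 6 + 75 = 81)
(-69 - 130)*J = (-69 - 130)*81 = -199*81 = -16119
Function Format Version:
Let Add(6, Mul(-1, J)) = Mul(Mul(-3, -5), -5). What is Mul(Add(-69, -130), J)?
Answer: -16119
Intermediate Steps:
J = 81 (J = Add(6, Mul(-1, Mul(Mul(-3, -5), -5))) = Add(6, Mul(-1, Mul(15, -5))) = Add(6, Mul(-1, -75)) = Add(6, 75) = 81)
Mul(Add(-69, -130), J) = Mul(Add(-69, -130), 81) = Mul(-199, 81) = -16119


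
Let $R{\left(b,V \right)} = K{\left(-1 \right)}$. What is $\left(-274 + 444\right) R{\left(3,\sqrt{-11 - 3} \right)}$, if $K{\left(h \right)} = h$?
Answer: $-170$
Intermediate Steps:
$R{\left(b,V \right)} = -1$
$\left(-274 + 444\right) R{\left(3,\sqrt{-11 - 3} \right)} = \left(-274 + 444\right) \left(-1\right) = 170 \left(-1\right) = -170$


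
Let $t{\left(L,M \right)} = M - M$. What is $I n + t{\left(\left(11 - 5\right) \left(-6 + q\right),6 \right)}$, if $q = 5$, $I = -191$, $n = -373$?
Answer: $71243$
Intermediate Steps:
$t{\left(L,M \right)} = 0$
$I n + t{\left(\left(11 - 5\right) \left(-6 + q\right),6 \right)} = \left(-191\right) \left(-373\right) + 0 = 71243 + 0 = 71243$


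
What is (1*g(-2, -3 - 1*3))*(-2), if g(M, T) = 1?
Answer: -2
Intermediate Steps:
(1*g(-2, -3 - 1*3))*(-2) = (1*1)*(-2) = 1*(-2) = -2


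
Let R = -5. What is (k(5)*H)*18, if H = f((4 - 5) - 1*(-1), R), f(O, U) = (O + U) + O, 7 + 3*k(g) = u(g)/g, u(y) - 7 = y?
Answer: 138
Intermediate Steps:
u(y) = 7 + y
k(g) = -7/3 + (7 + g)/(3*g) (k(g) = -7/3 + ((7 + g)/g)/3 = -7/3 + (7 + g)/(3*g))
f(O, U) = U + 2*O
H = -5 (H = -5 + 2*((4 - 5) - 1*(-1)) = -5 + 2*(-1 + 1) = -5 + 2*0 = -5 + 0 = -5)
(k(5)*H)*18 = ((-2 + (7/3)/5)*(-5))*18 = ((-2 + (7/3)*(⅕))*(-5))*18 = ((-2 + 7/15)*(-5))*18 = -23/15*(-5)*18 = (23/3)*18 = 138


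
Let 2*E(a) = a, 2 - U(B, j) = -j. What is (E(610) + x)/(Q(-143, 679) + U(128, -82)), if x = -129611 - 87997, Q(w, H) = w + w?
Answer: 217303/366 ≈ 593.72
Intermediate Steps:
U(B, j) = 2 + j (U(B, j) = 2 - (-1)*j = 2 + j)
E(a) = a/2
Q(w, H) = 2*w
x = -217608
(E(610) + x)/(Q(-143, 679) + U(128, -82)) = ((1/2)*610 - 217608)/(2*(-143) + (2 - 82)) = (305 - 217608)/(-286 - 80) = -217303/(-366) = -217303*(-1/366) = 217303/366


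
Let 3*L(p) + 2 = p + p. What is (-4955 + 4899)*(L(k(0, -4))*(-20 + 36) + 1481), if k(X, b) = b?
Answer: -239848/3 ≈ -79949.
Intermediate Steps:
L(p) = -⅔ + 2*p/3 (L(p) = -⅔ + (p + p)/3 = -⅔ + (2*p)/3 = -⅔ + 2*p/3)
(-4955 + 4899)*(L(k(0, -4))*(-20 + 36) + 1481) = (-4955 + 4899)*((-⅔ + (⅔)*(-4))*(-20 + 36) + 1481) = -56*((-⅔ - 8/3)*16 + 1481) = -56*(-10/3*16 + 1481) = -56*(-160/3 + 1481) = -56*4283/3 = -239848/3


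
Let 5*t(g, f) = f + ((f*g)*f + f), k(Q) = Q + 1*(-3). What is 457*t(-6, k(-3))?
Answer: -104196/5 ≈ -20839.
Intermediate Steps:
k(Q) = -3 + Q (k(Q) = Q - 3 = -3 + Q)
t(g, f) = 2*f/5 + g*f²/5 (t(g, f) = (f + ((f*g)*f + f))/5 = (f + (g*f² + f))/5 = (f + (f + g*f²))/5 = (2*f + g*f²)/5 = 2*f/5 + g*f²/5)
457*t(-6, k(-3)) = 457*((-3 - 3)*(2 + (-3 - 3)*(-6))/5) = 457*((⅕)*(-6)*(2 - 6*(-6))) = 457*((⅕)*(-6)*(2 + 36)) = 457*((⅕)*(-6)*38) = 457*(-228/5) = -104196/5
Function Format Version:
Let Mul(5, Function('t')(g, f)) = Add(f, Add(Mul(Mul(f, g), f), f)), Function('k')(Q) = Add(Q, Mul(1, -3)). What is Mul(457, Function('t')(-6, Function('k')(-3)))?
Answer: Rational(-104196, 5) ≈ -20839.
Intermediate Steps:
Function('k')(Q) = Add(-3, Q) (Function('k')(Q) = Add(Q, -3) = Add(-3, Q))
Function('t')(g, f) = Add(Mul(Rational(2, 5), f), Mul(Rational(1, 5), g, Pow(f, 2))) (Function('t')(g, f) = Mul(Rational(1, 5), Add(f, Add(Mul(Mul(f, g), f), f))) = Mul(Rational(1, 5), Add(f, Add(Mul(g, Pow(f, 2)), f))) = Mul(Rational(1, 5), Add(f, Add(f, Mul(g, Pow(f, 2))))) = Mul(Rational(1, 5), Add(Mul(2, f), Mul(g, Pow(f, 2)))) = Add(Mul(Rational(2, 5), f), Mul(Rational(1, 5), g, Pow(f, 2))))
Mul(457, Function('t')(-6, Function('k')(-3))) = Mul(457, Mul(Rational(1, 5), Add(-3, -3), Add(2, Mul(Add(-3, -3), -6)))) = Mul(457, Mul(Rational(1, 5), -6, Add(2, Mul(-6, -6)))) = Mul(457, Mul(Rational(1, 5), -6, Add(2, 36))) = Mul(457, Mul(Rational(1, 5), -6, 38)) = Mul(457, Rational(-228, 5)) = Rational(-104196, 5)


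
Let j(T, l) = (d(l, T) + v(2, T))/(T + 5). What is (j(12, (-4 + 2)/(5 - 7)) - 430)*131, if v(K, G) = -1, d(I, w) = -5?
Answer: -958396/17 ≈ -56376.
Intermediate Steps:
j(T, l) = -6/(5 + T) (j(T, l) = (-5 - 1)/(T + 5) = -6/(5 + T))
(j(12, (-4 + 2)/(5 - 7)) - 430)*131 = (-6/(5 + 12) - 430)*131 = (-6/17 - 430)*131 = -7316/17*131 = -958396/17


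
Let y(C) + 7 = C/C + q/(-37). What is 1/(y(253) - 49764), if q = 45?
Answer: -37/1841535 ≈ -2.0092e-5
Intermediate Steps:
y(C) = -267/37 (y(C) = -7 + (C/C + 45/(-37)) = -7 + (1 + 45*(-1/37)) = -7 + (1 - 45/37) = -7 - 8/37 = -267/37)
1/(y(253) - 49764) = 1/(-267/37 - 49764) = 1/(-1841535/37) = -37/1841535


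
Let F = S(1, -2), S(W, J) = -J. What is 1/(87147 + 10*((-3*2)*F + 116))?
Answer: 1/88187 ≈ 1.1340e-5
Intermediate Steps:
F = 2 (F = -1*(-2) = 2)
1/(87147 + 10*((-3*2)*F + 116)) = 1/(87147 + 10*(-3*2*2 + 116)) = 1/(87147 + 10*(-6*2 + 116)) = 1/(87147 + 10*(-12 + 116)) = 1/(87147 + 10*104) = 1/(87147 + 1040) = 1/88187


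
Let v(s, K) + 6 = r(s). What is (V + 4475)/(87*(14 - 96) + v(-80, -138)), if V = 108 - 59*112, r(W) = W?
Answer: 405/1444 ≈ 0.28047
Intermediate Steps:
V = -6500 (V = 108 - 6608 = -6500)
v(s, K) = -6 + s
(V + 4475)/(87*(14 - 96) + v(-80, -138)) = (-6500 + 4475)/(87*(14 - 96) + (-6 - 80)) = -2025/(87*(-82) - 86) = -2025/(-7134 - 86) = -2025/(-7220) = -2025*(-1/7220) = 405/1444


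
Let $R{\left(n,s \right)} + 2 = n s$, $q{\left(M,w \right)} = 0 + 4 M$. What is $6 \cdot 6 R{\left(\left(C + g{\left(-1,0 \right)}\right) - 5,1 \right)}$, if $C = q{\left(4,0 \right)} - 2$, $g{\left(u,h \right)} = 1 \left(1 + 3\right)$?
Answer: $396$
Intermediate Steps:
$q{\left(M,w \right)} = 4 M$
$g{\left(u,h \right)} = 4$ ($g{\left(u,h \right)} = 1 \cdot 4 = 4$)
$C = 14$ ($C = 4 \cdot 4 - 2 = 16 - 2 = 14$)
$R{\left(n,s \right)} = -2 + n s$
$6 \cdot 6 R{\left(\left(C + g{\left(-1,0 \right)}\right) - 5,1 \right)} = 6 \cdot 6 \left(-2 + \left(\left(14 + 4\right) - 5\right) 1\right) = 36 \left(-2 + \left(18 - 5\right) 1\right) = 36 \left(-2 + 13 \cdot 1\right) = 36 \left(-2 + 13\right) = 36 \cdot 11 = 396$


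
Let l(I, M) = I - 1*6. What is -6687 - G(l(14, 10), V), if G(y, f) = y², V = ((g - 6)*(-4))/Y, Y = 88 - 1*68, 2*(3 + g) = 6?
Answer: -6751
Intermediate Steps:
g = 0 (g = -3 + (½)*6 = -3 + 3 = 0)
l(I, M) = -6 + I (l(I, M) = I - 6 = -6 + I)
Y = 20 (Y = 88 - 68 = 20)
V = 6/5 (V = ((0 - 6)*(-4))/20 = -6*(-4)*(1/20) = 24*(1/20) = 6/5 ≈ 1.2000)
-6687 - G(l(14, 10), V) = -6687 - (-6 + 14)² = -6687 - 1*8² = -6687 - 1*64 = -6687 - 64 = -6751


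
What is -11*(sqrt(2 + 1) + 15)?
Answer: -165 - 11*sqrt(3) ≈ -184.05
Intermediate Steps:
-11*(sqrt(2 + 1) + 15) = -11*(sqrt(3) + 15) = -11*(15 + sqrt(3)) = -165 - 11*sqrt(3)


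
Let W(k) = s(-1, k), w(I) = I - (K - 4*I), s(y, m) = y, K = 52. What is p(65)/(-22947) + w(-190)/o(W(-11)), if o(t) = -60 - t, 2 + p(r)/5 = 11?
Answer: 7663413/451291 ≈ 16.981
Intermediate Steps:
p(r) = 45 (p(r) = -10 + 5*11 = -10 + 55 = 45)
w(I) = -52 + 5*I (w(I) = I - (52 - 4*I) = I + (-52 + 4*I) = -52 + 5*I)
W(k) = -1
p(65)/(-22947) + w(-190)/o(W(-11)) = 45/(-22947) + (-52 + 5*(-190))/(-60 - 1*(-1)) = 45*(-1/22947) + (-52 - 950)/(-60 + 1) = -15/7649 - 1002/(-59) = -15/7649 - 1002*(-1/59) = -15/7649 + 1002/59 = 7663413/451291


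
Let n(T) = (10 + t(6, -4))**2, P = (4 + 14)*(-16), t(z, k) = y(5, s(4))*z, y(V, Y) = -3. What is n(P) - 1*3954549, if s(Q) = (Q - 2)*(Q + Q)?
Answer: -3954485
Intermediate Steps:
s(Q) = 2*Q*(-2 + Q) (s(Q) = (-2 + Q)*(2*Q) = 2*Q*(-2 + Q))
t(z, k) = -3*z
P = -288 (P = 18*(-16) = -288)
n(T) = 64 (n(T) = (10 - 3*6)**2 = (10 - 18)**2 = (-8)**2 = 64)
n(P) - 1*3954549 = 64 - 1*3954549 = 64 - 3954549 = -3954485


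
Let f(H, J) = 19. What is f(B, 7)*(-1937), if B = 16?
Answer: -36803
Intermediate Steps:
f(B, 7)*(-1937) = 19*(-1937) = -36803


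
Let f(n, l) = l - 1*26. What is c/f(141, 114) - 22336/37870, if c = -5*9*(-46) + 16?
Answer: 19257813/833140 ≈ 23.115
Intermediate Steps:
f(n, l) = -26 + l (f(n, l) = l - 26 = -26 + l)
c = 2086 (c = -45*(-46) + 16 = 2070 + 16 = 2086)
c/f(141, 114) - 22336/37870 = 2086/(-26 + 114) - 22336/37870 = 2086/88 - 22336*1/37870 = 2086*(1/88) - 11168/18935 = 1043/44 - 11168/18935 = 19257813/833140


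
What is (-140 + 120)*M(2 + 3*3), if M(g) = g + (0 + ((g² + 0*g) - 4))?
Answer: -2560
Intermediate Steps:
M(g) = -4 + g + g² (M(g) = g + (0 + ((g² + 0) - 4)) = g + (0 + (g² - 4)) = g + (0 + (-4 + g²)) = g + (-4 + g²) = -4 + g + g²)
(-140 + 120)*M(2 + 3*3) = (-140 + 120)*(-4 + (2 + 3*3) + (2 + 3*3)²) = -20*(-4 + (2 + 9) + (2 + 9)²) = -20*(-4 + 11 + 11²) = -20*(-4 + 11 + 121) = -20*128 = -2560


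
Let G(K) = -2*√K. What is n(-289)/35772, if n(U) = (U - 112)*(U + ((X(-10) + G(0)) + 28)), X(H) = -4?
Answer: 106265/35772 ≈ 2.9706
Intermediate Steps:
n(U) = (-112 + U)*(24 + U) (n(U) = (U - 112)*(U + ((-4 - 2*√0) + 28)) = (-112 + U)*(U + ((-4 - 2*0) + 28)) = (-112 + U)*(U + ((-4 + 0) + 28)) = (-112 + U)*(U + (-4 + 28)) = (-112 + U)*(U + 24) = (-112 + U)*(24 + U))
n(-289)/35772 = (-2688 + (-289)² - 88*(-289))/35772 = (-2688 + 83521 + 25432)*(1/35772) = 106265*(1/35772) = 106265/35772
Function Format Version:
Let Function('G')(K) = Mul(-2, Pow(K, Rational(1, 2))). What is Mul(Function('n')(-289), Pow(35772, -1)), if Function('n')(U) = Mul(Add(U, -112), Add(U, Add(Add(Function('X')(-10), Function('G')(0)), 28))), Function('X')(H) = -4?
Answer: Rational(106265, 35772) ≈ 2.9706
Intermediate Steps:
Function('n')(U) = Mul(Add(-112, U), Add(24, U)) (Function('n')(U) = Mul(Add(U, -112), Add(U, Add(Add(-4, Mul(-2, Pow(0, Rational(1, 2)))), 28))) = Mul(Add(-112, U), Add(U, Add(Add(-4, Mul(-2, 0)), 28))) = Mul(Add(-112, U), Add(U, Add(Add(-4, 0), 28))) = Mul(Add(-112, U), Add(U, Add(-4, 28))) = Mul(Add(-112, U), Add(U, 24)) = Mul(Add(-112, U), Add(24, U)))
Mul(Function('n')(-289), Pow(35772, -1)) = Mul(Add(-2688, Pow(-289, 2), Mul(-88, -289)), Pow(35772, -1)) = Mul(Add(-2688, 83521, 25432), Rational(1, 35772)) = Mul(106265, Rational(1, 35772)) = Rational(106265, 35772)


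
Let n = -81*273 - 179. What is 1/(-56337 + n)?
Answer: -1/78629 ≈ -1.2718e-5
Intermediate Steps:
n = -22292 (n = -22113 - 179 = -22292)
1/(-56337 + n) = 1/(-56337 - 22292) = 1/(-78629) = -1/78629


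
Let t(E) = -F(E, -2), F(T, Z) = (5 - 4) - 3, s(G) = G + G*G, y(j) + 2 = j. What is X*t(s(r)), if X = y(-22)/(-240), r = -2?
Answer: ⅕ ≈ 0.20000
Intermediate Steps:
y(j) = -2 + j
s(G) = G + G²
F(T, Z) = -2 (F(T, Z) = 1 - 3 = -2)
X = ⅒ (X = (-2 - 22)/(-240) = -24*(-1/240) = ⅒ ≈ 0.10000)
t(E) = 2 (t(E) = -1*(-2) = 2)
X*t(s(r)) = (⅒)*2 = ⅕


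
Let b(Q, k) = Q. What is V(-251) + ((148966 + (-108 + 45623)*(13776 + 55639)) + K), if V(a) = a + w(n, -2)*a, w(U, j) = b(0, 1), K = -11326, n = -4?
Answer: 3159561114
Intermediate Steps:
w(U, j) = 0
V(a) = a (V(a) = a + 0*a = a + 0 = a)
V(-251) + ((148966 + (-108 + 45623)*(13776 + 55639)) + K) = -251 + ((148966 + (-108 + 45623)*(13776 + 55639)) - 11326) = -251 + ((148966 + 45515*69415) - 11326) = -251 + ((148966 + 3159423725) - 11326) = -251 + (3159572691 - 11326) = -251 + 3159561365 = 3159561114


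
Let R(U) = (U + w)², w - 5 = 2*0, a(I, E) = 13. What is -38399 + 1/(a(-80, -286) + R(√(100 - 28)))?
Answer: -18815499/490 - 3*√2/245 ≈ -38399.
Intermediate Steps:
w = 5 (w = 5 + 2*0 = 5 + 0 = 5)
R(U) = (5 + U)² (R(U) = (U + 5)² = (5 + U)²)
-38399 + 1/(a(-80, -286) + R(√(100 - 28))) = -38399 + 1/(13 + (5 + √(100 - 28))²) = -38399 + 1/(13 + (5 + √72)²) = -38399 + 1/(13 + (5 + 6*√2)²)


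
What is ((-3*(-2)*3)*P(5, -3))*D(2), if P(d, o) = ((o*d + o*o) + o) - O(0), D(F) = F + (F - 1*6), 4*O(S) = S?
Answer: 324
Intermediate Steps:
O(S) = S/4
D(F) = -6 + 2*F (D(F) = F + (F - 6) = F + (-6 + F) = -6 + 2*F)
P(d, o) = o + o² + d*o (P(d, o) = ((o*d + o*o) + o) - 0/4 = ((d*o + o²) + o) - 1*0 = ((o² + d*o) + o) + 0 = (o + o² + d*o) + 0 = o + o² + d*o)
((-3*(-2)*3)*P(5, -3))*D(2) = ((-3*(-2)*3)*(-3*(1 + 5 - 3)))*(-6 + 2*2) = ((6*3)*(-3*3))*(-6 + 4) = (18*(-9))*(-2) = -162*(-2) = 324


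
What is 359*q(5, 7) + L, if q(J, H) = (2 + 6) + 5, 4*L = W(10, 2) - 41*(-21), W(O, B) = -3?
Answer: 9763/2 ≈ 4881.5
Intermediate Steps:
L = 429/2 (L = (-3 - 41*(-21))/4 = (-3 + 861)/4 = (1/4)*858 = 429/2 ≈ 214.50)
q(J, H) = 13 (q(J, H) = 8 + 5 = 13)
359*q(5, 7) + L = 359*13 + 429/2 = 4667 + 429/2 = 9763/2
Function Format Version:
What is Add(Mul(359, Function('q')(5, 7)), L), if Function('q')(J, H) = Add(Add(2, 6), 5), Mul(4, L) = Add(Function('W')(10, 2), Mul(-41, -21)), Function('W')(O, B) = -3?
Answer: Rational(9763, 2) ≈ 4881.5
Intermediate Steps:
L = Rational(429, 2) (L = Mul(Rational(1, 4), Add(-3, Mul(-41, -21))) = Mul(Rational(1, 4), Add(-3, 861)) = Mul(Rational(1, 4), 858) = Rational(429, 2) ≈ 214.50)
Function('q')(J, H) = 13 (Function('q')(J, H) = Add(8, 5) = 13)
Add(Mul(359, Function('q')(5, 7)), L) = Add(Mul(359, 13), Rational(429, 2)) = Add(4667, Rational(429, 2)) = Rational(9763, 2)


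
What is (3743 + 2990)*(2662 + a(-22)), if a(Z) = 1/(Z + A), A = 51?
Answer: 519780867/29 ≈ 1.7923e+7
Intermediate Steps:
a(Z) = 1/(51 + Z) (a(Z) = 1/(Z + 51) = 1/(51 + Z))
(3743 + 2990)*(2662 + a(-22)) = (3743 + 2990)*(2662 + 1/(51 - 22)) = 6733*(2662 + 1/29) = 6733*(77199/29) = 519780867/29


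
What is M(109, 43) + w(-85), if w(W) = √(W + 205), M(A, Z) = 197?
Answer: 197 + 2*√30 ≈ 207.95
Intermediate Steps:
w(W) = √(205 + W)
M(109, 43) + w(-85) = 197 + √(205 - 85) = 197 + √120 = 197 + 2*√30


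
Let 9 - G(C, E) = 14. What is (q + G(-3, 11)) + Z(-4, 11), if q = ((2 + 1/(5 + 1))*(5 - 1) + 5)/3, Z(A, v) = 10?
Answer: 86/9 ≈ 9.5556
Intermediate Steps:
G(C, E) = -5 (G(C, E) = 9 - 1*14 = 9 - 14 = -5)
q = 41/9 (q = ((2 + 1/6)*4 + 5)/3 = ((2 + ⅙)*4 + 5)/3 = ((13/6)*4 + 5)/3 = (26/3 + 5)/3 = (⅓)*(41/3) = 41/9 ≈ 4.5556)
(q + G(-3, 11)) + Z(-4, 11) = (41/9 - 5) + 10 = -4/9 + 10 = 86/9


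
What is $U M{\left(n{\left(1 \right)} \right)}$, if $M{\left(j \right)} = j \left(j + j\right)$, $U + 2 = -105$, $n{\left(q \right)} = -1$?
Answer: $-214$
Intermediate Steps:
$U = -107$ ($U = -2 - 105 = -107$)
$M{\left(j \right)} = 2 j^{2}$ ($M{\left(j \right)} = j 2 j = 2 j^{2}$)
$U M{\left(n{\left(1 \right)} \right)} = - 107 \cdot 2 \left(-1\right)^{2} = - 107 \cdot 2 \cdot 1 = \left(-107\right) 2 = -214$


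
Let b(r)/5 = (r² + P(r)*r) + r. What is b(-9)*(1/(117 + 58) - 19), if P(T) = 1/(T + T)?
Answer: -48198/7 ≈ -6885.4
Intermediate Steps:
P(T) = 1/(2*T)
b(r) = 5/2 + 5*r + 5*r² (b(r) = 5*((r² + (1/(2*r))*r) + r) = 5*((r² + ½) + r) = 5*((½ + r²) + r) = 5*(½ + r + r²) = 5/2 + 5*r + 5*r²)
b(-9)*(1/(117 + 58) - 19) = (5/2 + 5*(-9)*(1 - 9))*(1/(117 + 58) - 19) = (5/2 + 5*(-9)*(-8))*(1/175 - 19) = (5/2 + 360)*(1/175 - 19) = (725/2)*(-3324/175) = -48198/7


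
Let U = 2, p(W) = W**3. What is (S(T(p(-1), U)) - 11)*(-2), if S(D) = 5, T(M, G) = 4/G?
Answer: 12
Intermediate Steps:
(S(T(p(-1), U)) - 11)*(-2) = (5 - 11)*(-2) = -6*(-2) = 12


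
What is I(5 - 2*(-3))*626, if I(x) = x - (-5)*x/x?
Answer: 10016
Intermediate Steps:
I(x) = 5 + x (I(x) = x - (-5) = x - 5*(-1) = x + 5 = 5 + x)
I(5 - 2*(-3))*626 = (5 + (5 - 2*(-3)))*626 = (5 + (5 + 6))*626 = (5 + 11)*626 = 16*626 = 10016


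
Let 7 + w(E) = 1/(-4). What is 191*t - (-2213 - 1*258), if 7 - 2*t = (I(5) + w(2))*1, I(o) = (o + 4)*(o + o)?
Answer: -38105/8 ≈ -4763.1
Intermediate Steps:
w(E) = -29/4 (w(E) = -7 + 1/(-4) = -7 - 1/4 = -29/4)
I(o) = 2*o*(4 + o) (I(o) = (4 + o)*(2*o) = 2*o*(4 + o))
t = -303/8 (t = 7/2 - (2*5*(4 + 5) - 29/4)/2 = 7/2 - (2*5*9 - 29/4)/2 = 7/2 - (90 - 29/4)/2 = 7/2 - 331/8 = -303/8 ≈ -37.875)
191*t - (-2213 - 1*258) = 191*(-303/8) - (-2213 - 1*258) = -57873/8 - (-2213 - 258) = -57873/8 - 1*(-2471) = -57873/8 + 2471 = -38105/8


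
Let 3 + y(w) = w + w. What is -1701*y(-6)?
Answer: 25515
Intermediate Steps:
y(w) = -3 + 2*w (y(w) = -3 + (w + w) = -3 + 2*w)
-1701*y(-6) = -1701*(-3 + 2*(-6)) = -1701*(-3 - 12) = -1701*(-15) = 25515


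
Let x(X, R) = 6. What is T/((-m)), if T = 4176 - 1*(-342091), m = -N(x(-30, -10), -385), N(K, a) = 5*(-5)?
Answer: -346267/25 ≈ -13851.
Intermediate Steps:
N(K, a) = -25
m = 25 (m = -1*(-25) = 25)
T = 346267 (T = 4176 + 342091 = 346267)
T/((-m)) = 346267/((-1*25)) = 346267/(-25) = 346267*(-1/25) = -346267/25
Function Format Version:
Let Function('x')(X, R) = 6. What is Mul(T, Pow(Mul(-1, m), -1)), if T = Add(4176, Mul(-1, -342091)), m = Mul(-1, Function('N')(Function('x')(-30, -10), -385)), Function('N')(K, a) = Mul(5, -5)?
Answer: Rational(-346267, 25) ≈ -13851.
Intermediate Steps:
Function('N')(K, a) = -25
m = 25 (m = Mul(-1, -25) = 25)
T = 346267 (T = Add(4176, 342091) = 346267)
Mul(T, Pow(Mul(-1, m), -1)) = Mul(346267, Pow(Mul(-1, 25), -1)) = Mul(346267, Pow(-25, -1)) = Mul(346267, Rational(-1, 25)) = Rational(-346267, 25)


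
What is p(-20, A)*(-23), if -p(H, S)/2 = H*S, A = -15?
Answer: 13800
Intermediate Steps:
p(H, S) = -2*H*S
p(-20, A)*(-23) = -2*(-20)*(-15)*(-23) = -600*(-23) = 13800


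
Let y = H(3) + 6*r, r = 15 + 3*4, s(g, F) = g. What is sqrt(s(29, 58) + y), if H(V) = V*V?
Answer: 10*sqrt(2) ≈ 14.142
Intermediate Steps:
H(V) = V**2
r = 27 (r = 15 + 12 = 27)
y = 171 (y = 3**2 + 6*27 = 9 + 162 = 171)
sqrt(s(29, 58) + y) = sqrt(29 + 171) = sqrt(200) = 10*sqrt(2)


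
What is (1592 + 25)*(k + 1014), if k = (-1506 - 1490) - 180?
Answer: -3495954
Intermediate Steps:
k = -3176 (k = -2996 - 180 = -3176)
(1592 + 25)*(k + 1014) = (1592 + 25)*(-3176 + 1014) = 1617*(-2162) = -3495954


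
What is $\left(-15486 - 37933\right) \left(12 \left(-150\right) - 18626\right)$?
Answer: $1091136494$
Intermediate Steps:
$\left(-15486 - 37933\right) \left(12 \left(-150\right) - 18626\right) = - 53419 \left(-1800 - 18626\right) = \left(-53419\right) \left(-20426\right) = 1091136494$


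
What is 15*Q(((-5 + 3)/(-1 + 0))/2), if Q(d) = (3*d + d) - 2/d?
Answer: 30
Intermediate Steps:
Q(d) = -2/d + 4*d (Q(d) = 4*d - 2/d = -2/d + 4*d)
15*Q(((-5 + 3)/(-1 + 0))/2) = 15*(-2*2*(-1 + 0)/(-5 + 3) + 4*(((-5 + 3)/(-1 + 0))/2)) = 15*(-2/1 + 4*(-2/(-1)*(½))) = 15*(-2/1 + 4*(-2*(-1)*(½))) = 15*(-2/1 + 4*(2*(½))) = 15*(-2/1 + 4*1) = 15*(-2*1 + 4) = 15*(-2 + 4) = 15*2 = 30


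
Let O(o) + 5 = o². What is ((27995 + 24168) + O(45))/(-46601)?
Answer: -54183/46601 ≈ -1.1627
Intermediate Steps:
O(o) = -5 + o²
((27995 + 24168) + O(45))/(-46601) = ((27995 + 24168) + (-5 + 45²))/(-46601) = (52163 + (-5 + 2025))*(-1/46601) = (52163 + 2020)*(-1/46601) = 54183*(-1/46601) = -54183/46601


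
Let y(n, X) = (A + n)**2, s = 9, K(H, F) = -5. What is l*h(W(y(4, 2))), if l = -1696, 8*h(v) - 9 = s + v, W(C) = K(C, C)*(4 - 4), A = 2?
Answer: -3816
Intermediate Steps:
y(n, X) = (2 + n)**2
W(C) = 0 (W(C) = -5*(4 - 4) = -5*0 = 0)
h(v) = 9/4 + v/8 (h(v) = 9/8 + (9 + v)/8 = 9/8 + (9/8 + v/8) = 9/4 + v/8)
l*h(W(y(4, 2))) = -1696*(9/4 + (1/8)*0) = -1696*(9/4 + 0) = -1696*9/4 = -3816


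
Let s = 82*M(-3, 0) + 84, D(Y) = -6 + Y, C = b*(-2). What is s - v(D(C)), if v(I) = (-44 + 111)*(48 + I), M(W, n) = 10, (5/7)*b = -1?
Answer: -10488/5 ≈ -2097.6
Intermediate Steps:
b = -7/5 (b = (7/5)*(-1) = -7/5 ≈ -1.4000)
C = 14/5 (C = -7/5*(-2) = 14/5 ≈ 2.8000)
v(I) = 3216 + 67*I (v(I) = 67*(48 + I) = 3216 + 67*I)
s = 904 (s = 82*10 + 84 = 820 + 84 = 904)
s - v(D(C)) = 904 - (3216 + 67*(-6 + 14/5)) = 904 - (3216 + 67*(-16/5)) = 904 - (3216 - 1072/5) = 904 - 1*15008/5 = 904 - 15008/5 = -10488/5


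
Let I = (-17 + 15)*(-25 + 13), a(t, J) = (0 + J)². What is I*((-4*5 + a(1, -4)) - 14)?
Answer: -432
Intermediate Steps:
a(t, J) = J²
I = 24 (I = -2*(-12) = 24)
I*((-4*5 + a(1, -4)) - 14) = 24*((-4*5 + (-4)²) - 14) = 24*((-20 + 16) - 14) = 24*(-4 - 14) = 24*(-18) = -432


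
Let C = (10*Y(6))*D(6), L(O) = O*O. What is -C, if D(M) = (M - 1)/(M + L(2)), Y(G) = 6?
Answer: -30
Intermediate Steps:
L(O) = O²
D(M) = (-1 + M)/(4 + M) (D(M) = (M - 1)/(M + 2²) = (-1 + M)/(M + 4) = (-1 + M)/(4 + M))
C = 30 (C = (10*6)*((-1 + 6)/(4 + 6)) = 60*(5/10) = 60*((⅒)*5) = 60*(½) = 30)
-C = -1*30 = -30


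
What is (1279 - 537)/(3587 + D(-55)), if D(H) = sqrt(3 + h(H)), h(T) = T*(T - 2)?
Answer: 380222/1837633 - 106*sqrt(3138)/1837633 ≈ 0.20368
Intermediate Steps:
h(T) = T*(-2 + T)
D(H) = sqrt(3 + H*(-2 + H))
(1279 - 537)/(3587 + D(-55)) = (1279 - 537)/(3587 + sqrt(3 - 55*(-2 - 55))) = 742/(3587 + sqrt(3 - 55*(-57))) = 742/(3587 + sqrt(3 + 3135)) = 742/(3587 + sqrt(3138))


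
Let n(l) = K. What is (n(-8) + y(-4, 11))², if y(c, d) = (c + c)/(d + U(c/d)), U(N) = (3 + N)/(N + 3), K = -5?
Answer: 289/9 ≈ 32.111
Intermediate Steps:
n(l) = -5
U(N) = 1 (U(N) = (3 + N)/(3 + N) = 1)
y(c, d) = 2*c/(1 + d) (y(c, d) = (c + c)/(d + 1) = (2*c)/(1 + d) = 2*c/(1 + d))
(n(-8) + y(-4, 11))² = (-5 + 2*(-4)/(1 + 11))² = (-5 + 2*(-4)/12)² = (-5 + 2*(-4)*(1/12))² = (-5 - ⅔)² = (-17/3)² = 289/9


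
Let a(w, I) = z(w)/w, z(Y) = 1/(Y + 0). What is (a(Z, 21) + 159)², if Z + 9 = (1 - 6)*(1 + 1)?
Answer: 3294760000/130321 ≈ 25282.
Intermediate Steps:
z(Y) = 1/Y
Z = -19 (Z = -9 + (1 - 6)*(1 + 1) = -9 - 5*2 = -9 - 10 = -19)
a(w, I) = w⁻² (a(w, I) = 1/(w*w) = w⁻²)
(a(Z, 21) + 159)² = ((-19)⁻² + 159)² = (1/361 + 159)² = (57400/361)² = 3294760000/130321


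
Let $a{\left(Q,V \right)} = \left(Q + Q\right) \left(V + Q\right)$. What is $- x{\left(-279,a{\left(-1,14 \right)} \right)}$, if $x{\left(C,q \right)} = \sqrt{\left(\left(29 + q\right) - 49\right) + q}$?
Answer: $- 6 i \sqrt{2} \approx - 8.4853 i$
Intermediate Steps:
$a{\left(Q,V \right)} = 2 Q \left(Q + V\right)$
$x{\left(C,q \right)} = \sqrt{-20 + 2 q}$ ($x{\left(C,q \right)} = \sqrt{\left(-20 + q\right) + q} = \sqrt{-20 + 2 q}$)
$- x{\left(-279,a{\left(-1,14 \right)} \right)} = - \sqrt{-20 + 2 \cdot 2 \left(-1\right) \left(-1 + 14\right)} = - \sqrt{-20 + 2 \cdot 2 \left(-1\right) 13} = - \sqrt{-20 + 2 \left(-26\right)} = - \sqrt{-20 - 52} = - \sqrt{-72} = - 6 i \sqrt{2}$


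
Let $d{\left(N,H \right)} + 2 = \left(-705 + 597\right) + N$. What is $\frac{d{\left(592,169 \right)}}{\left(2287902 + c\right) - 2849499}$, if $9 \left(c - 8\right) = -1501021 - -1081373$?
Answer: $- \frac{4338}{5473949} \approx -0.00079248$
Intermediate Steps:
$c = - \frac{419576}{9}$ ($c = 8 + \frac{-1501021 - -1081373}{9} = 8 + \frac{-1501021 + 1081373}{9} = 8 + \frac{1}{9} \left(-419648\right) = 8 - \frac{419648}{9} = - \frac{419576}{9} \approx -46620.0$)
$d{\left(N,H \right)} = -110 + N$ ($d{\left(N,H \right)} = -2 + \left(\left(-705 + 597\right) + N\right) = -2 + \left(-108 + N\right) = -110 + N$)
$\frac{d{\left(592,169 \right)}}{\left(2287902 + c\right) - 2849499} = \frac{-110 + 592}{\left(2287902 - \frac{419576}{9}\right) - 2849499} = \frac{482}{\frac{20171542}{9} - 2849499} = \frac{482}{- \frac{5473949}{9}} = 482 \left(- \frac{9}{5473949}\right) = - \frac{4338}{5473949}$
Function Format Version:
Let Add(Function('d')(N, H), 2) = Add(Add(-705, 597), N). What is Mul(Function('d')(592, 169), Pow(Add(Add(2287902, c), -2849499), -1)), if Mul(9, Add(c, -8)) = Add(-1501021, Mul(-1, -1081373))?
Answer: Rational(-4338, 5473949) ≈ -0.00079248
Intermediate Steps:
c = Rational(-419576, 9) (c = Add(8, Mul(Rational(1, 9), Add(-1501021, Mul(-1, -1081373)))) = Add(8, Mul(Rational(1, 9), Add(-1501021, 1081373))) = Add(8, Mul(Rational(1, 9), -419648)) = Add(8, Rational(-419648, 9)) = Rational(-419576, 9) ≈ -46620.)
Function('d')(N, H) = Add(-110, N) (Function('d')(N, H) = Add(-2, Add(Add(-705, 597), N)) = Add(-2, Add(-108, N)) = Add(-110, N))
Mul(Function('d')(592, 169), Pow(Add(Add(2287902, c), -2849499), -1)) = Mul(Add(-110, 592), Pow(Add(Add(2287902, Rational(-419576, 9)), -2849499), -1)) = Mul(482, Pow(Add(Rational(20171542, 9), -2849499), -1)) = Mul(482, Pow(Rational(-5473949, 9), -1)) = Mul(482, Rational(-9, 5473949)) = Rational(-4338, 5473949)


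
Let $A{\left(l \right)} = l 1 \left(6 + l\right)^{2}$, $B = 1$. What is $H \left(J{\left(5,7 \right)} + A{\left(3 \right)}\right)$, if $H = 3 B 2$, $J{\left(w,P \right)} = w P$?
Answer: $1668$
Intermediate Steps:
$J{\left(w,P \right)} = P w$
$A{\left(l \right)} = l \left(6 + l\right)^{2}$
$H = 6$ ($H = 3 \cdot 1 \cdot 2 = 3 \cdot 2 = 6$)
$H \left(J{\left(5,7 \right)} + A{\left(3 \right)}\right) = 6 \left(7 \cdot 5 + 3 \left(6 + 3\right)^{2}\right) = 6 \left(35 + 3 \cdot 9^{2}\right) = 6 \left(35 + 3 \cdot 81\right) = 6 \left(35 + 243\right) = 6 \cdot 278 = 1668$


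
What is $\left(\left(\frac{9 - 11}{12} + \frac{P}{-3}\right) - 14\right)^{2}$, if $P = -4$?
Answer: $\frac{5929}{36} \approx 164.69$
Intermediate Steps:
$\left(\left(\frac{9 - 11}{12} + \frac{P}{-3}\right) - 14\right)^{2} = \left(\left(\frac{9 - 11}{12} - \frac{4}{-3}\right) - 14\right)^{2} = \left(\left(\left(-2\right) \frac{1}{12} - - \frac{4}{3}\right) - 14\right)^{2} = \left(\left(- \frac{1}{6} + \frac{4}{3}\right) - 14\right)^{2} = \left(\frac{7}{6} - 14\right)^{2} = \left(- \frac{77}{6}\right)^{2} = \frac{5929}{36}$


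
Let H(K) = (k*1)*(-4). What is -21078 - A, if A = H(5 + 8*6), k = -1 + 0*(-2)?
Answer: -21082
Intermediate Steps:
k = -1 (k = -1 + 0 = -1)
H(K) = 4 (H(K) = -1*1*(-4) = -1*(-4) = 4)
A = 4
-21078 - A = -21078 - 1*4 = -21078 - 4 = -21082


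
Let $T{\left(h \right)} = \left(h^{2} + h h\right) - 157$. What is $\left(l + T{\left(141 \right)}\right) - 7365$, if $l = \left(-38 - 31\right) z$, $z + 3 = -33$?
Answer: $34724$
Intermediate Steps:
$z = -36$ ($z = -3 - 33 = -36$)
$T{\left(h \right)} = -157 + 2 h^{2}$ ($T{\left(h \right)} = \left(h^{2} + h^{2}\right) - 157 = 2 h^{2} - 157 = -157 + 2 h^{2}$)
$l = 2484$ ($l = \left(-38 - 31\right) \left(-36\right) = \left(-69\right) \left(-36\right) = 2484$)
$\left(l + T{\left(141 \right)}\right) - 7365 = \left(2484 - \left(157 - 2 \cdot 141^{2}\right)\right) - 7365 = \left(2484 + \left(-157 + 2 \cdot 19881\right)\right) - 7365 = \left(2484 + \left(-157 + 39762\right)\right) - 7365 = \left(2484 + 39605\right) - 7365 = 42089 - 7365 = 34724$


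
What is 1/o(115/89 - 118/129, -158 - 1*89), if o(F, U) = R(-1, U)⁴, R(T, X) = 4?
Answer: 1/256 ≈ 0.0039063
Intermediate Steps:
o(F, U) = 256 (o(F, U) = 4⁴ = 256)
1/o(115/89 - 118/129, -158 - 1*89) = 1/256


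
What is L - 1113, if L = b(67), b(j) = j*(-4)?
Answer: -1381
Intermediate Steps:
b(j) = -4*j
L = -268 (L = -4*67 = -268)
L - 1113 = -268 - 1113 = -1381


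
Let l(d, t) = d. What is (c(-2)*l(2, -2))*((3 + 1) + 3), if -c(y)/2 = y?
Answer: 56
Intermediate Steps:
c(y) = -2*y
(c(-2)*l(2, -2))*((3 + 1) + 3) = (-2*(-2)*2)*((3 + 1) + 3) = (4*2)*(4 + 3) = 8*7 = 56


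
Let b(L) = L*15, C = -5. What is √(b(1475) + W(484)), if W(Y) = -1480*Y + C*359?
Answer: I*√695990 ≈ 834.26*I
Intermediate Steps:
b(L) = 15*L
W(Y) = -1795 - 1480*Y (W(Y) = -1480*Y - 5*359 = -1480*Y - 1795 = -1795 - 1480*Y)
√(b(1475) + W(484)) = √(15*1475 + (-1795 - 1480*484)) = √(22125 + (-1795 - 716320)) = √(22125 - 718115) = √(-695990) = I*√695990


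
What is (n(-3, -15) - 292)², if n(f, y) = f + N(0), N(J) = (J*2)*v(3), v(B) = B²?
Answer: 87025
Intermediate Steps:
N(J) = 18*J (N(J) = (J*2)*3² = (2*J)*9 = 18*J)
n(f, y) = f (n(f, y) = f + 18*0 = f + 0 = f)
(n(-3, -15) - 292)² = (-3 - 292)² = (-295)² = 87025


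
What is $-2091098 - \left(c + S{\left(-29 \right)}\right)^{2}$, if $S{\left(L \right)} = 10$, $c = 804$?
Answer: $-2753694$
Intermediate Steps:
$-2091098 - \left(c + S{\left(-29 \right)}\right)^{2} = -2091098 - \left(804 + 10\right)^{2} = -2091098 - 814^{2} = -2091098 - 662596 = -2753694$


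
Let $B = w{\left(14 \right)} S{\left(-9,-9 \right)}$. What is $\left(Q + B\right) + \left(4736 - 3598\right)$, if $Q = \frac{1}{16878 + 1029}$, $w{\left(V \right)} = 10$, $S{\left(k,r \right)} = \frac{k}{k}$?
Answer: $\frac{20557237}{17907} \approx 1148.0$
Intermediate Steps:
$S{\left(k,r \right)} = 1$
$Q = \frac{1}{17907} \approx 5.5844 \cdot 10^{-5}$
$B = 10$ ($B = 10 \cdot 1 = 10$)
$\left(Q + B\right) + \left(4736 - 3598\right) = \left(\frac{1}{17907} + 10\right) + \left(4736 - 3598\right) = \frac{179071}{17907} + 1138 = \frac{20557237}{17907}$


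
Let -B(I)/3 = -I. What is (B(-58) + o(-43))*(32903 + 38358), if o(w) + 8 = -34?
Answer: -15392376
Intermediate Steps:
o(w) = -42 (o(w) = -8 - 34 = -42)
B(I) = 3*I (B(I) = -(-3)*I = 3*I)
(B(-58) + o(-43))*(32903 + 38358) = (3*(-58) - 42)*(32903 + 38358) = (-174 - 42)*71261 = -216*71261 = -15392376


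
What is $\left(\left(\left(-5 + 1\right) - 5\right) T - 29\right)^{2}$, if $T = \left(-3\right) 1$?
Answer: $4$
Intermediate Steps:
$T = -3$
$\left(\left(\left(-5 + 1\right) - 5\right) T - 29\right)^{2} = \left(\left(\left(-5 + 1\right) - 5\right) \left(-3\right) - 29\right)^{2} = \left(\left(-4 - 5\right) \left(-3\right) - 29\right)^{2} = \left(\left(-9\right) \left(-3\right) - 29\right)^{2} = \left(27 - 29\right)^{2} = \left(-2\right)^{2} = 4$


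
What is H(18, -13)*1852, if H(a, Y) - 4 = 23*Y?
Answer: -546340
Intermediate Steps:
H(a, Y) = 4 + 23*Y
H(18, -13)*1852 = (4 + 23*(-13))*1852 = (4 - 299)*1852 = -295*1852 = -546340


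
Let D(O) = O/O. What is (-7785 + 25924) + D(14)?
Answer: 18140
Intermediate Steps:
D(O) = 1
(-7785 + 25924) + D(14) = (-7785 + 25924) + 1 = 18139 + 1 = 18140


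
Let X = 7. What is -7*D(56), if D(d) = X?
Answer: -49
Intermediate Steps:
D(d) = 7
-7*D(56) = -7*7 = -49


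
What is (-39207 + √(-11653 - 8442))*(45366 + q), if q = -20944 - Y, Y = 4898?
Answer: -765477468 + 19524*I*√20095 ≈ -7.6548e+8 + 2.7677e+6*I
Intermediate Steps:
q = -25842 (q = -20944 - 1*4898 = -20944 - 4898 = -25842)
(-39207 + √(-11653 - 8442))*(45366 + q) = (-39207 + √(-11653 - 8442))*(45366 - 25842) = (-39207 + √(-20095))*19524 = (-39207 + I*√20095)*19524 = -765477468 + 19524*I*√20095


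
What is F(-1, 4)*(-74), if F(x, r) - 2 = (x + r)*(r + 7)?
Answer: -2590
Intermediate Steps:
F(x, r) = 2 + (7 + r)*(r + x) (F(x, r) = 2 + (x + r)*(r + 7) = 2 + (r + x)*(7 + r) = 2 + (7 + r)*(r + x))
F(-1, 4)*(-74) = (2 + 4**2 + 7*4 + 7*(-1) + 4*(-1))*(-74) = (2 + 16 + 28 - 7 - 4)*(-74) = 35*(-74) = -2590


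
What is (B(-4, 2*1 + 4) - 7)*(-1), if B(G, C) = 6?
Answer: 1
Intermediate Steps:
(B(-4, 2*1 + 4) - 7)*(-1) = (6 - 7)*(-1) = -1*(-1) = 1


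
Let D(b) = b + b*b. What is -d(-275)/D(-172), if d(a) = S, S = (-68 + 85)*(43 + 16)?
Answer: -1003/29412 ≈ -0.034102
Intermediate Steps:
S = 1003 (S = 17*59 = 1003)
D(b) = b + b**2
d(a) = 1003
-d(-275)/D(-172) = -1003/((-172*(1 - 172))) = -1003/((-172*(-171))) = -1003/29412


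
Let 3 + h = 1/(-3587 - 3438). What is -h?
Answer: 21076/7025 ≈ 3.0001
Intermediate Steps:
h = -21076/7025 (h = -3 + 1/(-3587 - 3438) = -3 + 1/(-7025) = -3 - 1/7025 = -21076/7025 ≈ -3.0001)
-h = -1*(-21076/7025) = 21076/7025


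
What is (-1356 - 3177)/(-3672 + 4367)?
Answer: -4533/695 ≈ -6.5223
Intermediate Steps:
(-1356 - 3177)/(-3672 + 4367) = -4533/695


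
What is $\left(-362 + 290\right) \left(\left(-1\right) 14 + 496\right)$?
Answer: $-34704$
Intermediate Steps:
$\left(-362 + 290\right) \left(\left(-1\right) 14 + 496\right) = - 72 \left(-14 + 496\right) = \left(-72\right) 482 = -34704$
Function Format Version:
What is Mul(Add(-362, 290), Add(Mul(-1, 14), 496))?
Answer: -34704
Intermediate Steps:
Mul(Add(-362, 290), Add(Mul(-1, 14), 496)) = Mul(-72, Add(-14, 496)) = Mul(-72, 482) = -34704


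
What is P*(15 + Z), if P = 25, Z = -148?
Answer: -3325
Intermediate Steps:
P*(15 + Z) = 25*(15 - 148) = 25*(-133) = -3325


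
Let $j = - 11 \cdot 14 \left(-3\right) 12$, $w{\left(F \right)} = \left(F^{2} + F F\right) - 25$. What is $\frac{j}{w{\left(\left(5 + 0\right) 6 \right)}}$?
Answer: $\frac{5544}{1775} \approx 3.1234$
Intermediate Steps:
$w{\left(F \right)} = -25 + 2 F^{2}$ ($w{\left(F \right)} = \left(F^{2} + F^{2}\right) - 25 = 2 F^{2} - 25 = -25 + 2 F^{2}$)
$j = 5544$ ($j = \left(-11\right) \left(-42\right) 12 = 462 \cdot 12 = 5544$)
$\frac{j}{w{\left(\left(5 + 0\right) 6 \right)}} = \frac{5544}{-25 + 2 \left(\left(5 + 0\right) 6\right)^{2}} = \frac{5544}{-25 + 2 \left(5 \cdot 6\right)^{2}} = \frac{5544}{-25 + 2 \cdot 30^{2}} = \frac{5544}{-25 + 2 \cdot 900} = \frac{5544}{-25 + 1800} = \frac{5544}{1775}$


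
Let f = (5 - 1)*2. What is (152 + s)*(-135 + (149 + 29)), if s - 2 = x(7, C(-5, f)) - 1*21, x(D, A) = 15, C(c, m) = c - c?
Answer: 6364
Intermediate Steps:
f = 8 (f = 4*2 = 8)
C(c, m) = 0
s = -4 (s = 2 + (15 - 1*21) = 2 + (15 - 21) = 2 - 6 = -4)
(152 + s)*(-135 + (149 + 29)) = (152 - 4)*(-135 + (149 + 29)) = 148*(-135 + 178) = 148*43 = 6364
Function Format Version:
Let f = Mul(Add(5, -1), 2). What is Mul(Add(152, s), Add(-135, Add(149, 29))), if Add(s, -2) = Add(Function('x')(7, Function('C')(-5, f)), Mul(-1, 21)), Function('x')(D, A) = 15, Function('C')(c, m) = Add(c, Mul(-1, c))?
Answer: 6364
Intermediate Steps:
f = 8 (f = Mul(4, 2) = 8)
Function('C')(c, m) = 0
s = -4 (s = Add(2, Add(15, Mul(-1, 21))) = Add(2, Add(15, -21)) = Add(2, -6) = -4)
Mul(Add(152, s), Add(-135, Add(149, 29))) = Mul(Add(152, -4), Add(-135, Add(149, 29))) = Mul(148, Add(-135, 178)) = Mul(148, 43) = 6364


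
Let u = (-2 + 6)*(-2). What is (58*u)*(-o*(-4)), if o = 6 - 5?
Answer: -1856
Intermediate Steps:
o = 1
u = -8 (u = 4*(-2) = -8)
(58*u)*(-o*(-4)) = (58*(-8))*(-1*1*(-4)) = -(-464)*(-4) = -464*4 = -1856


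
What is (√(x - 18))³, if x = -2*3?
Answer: -48*I*√6 ≈ -117.58*I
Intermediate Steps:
x = -6
(√(x - 18))³ = (√(-6 - 18))³ = (√(-24))³ = (2*I*√6)³ = -48*I*√6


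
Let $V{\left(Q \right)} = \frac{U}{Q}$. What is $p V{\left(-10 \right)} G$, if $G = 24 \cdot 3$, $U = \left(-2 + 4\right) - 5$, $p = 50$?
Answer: $1080$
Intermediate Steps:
$U = -3$ ($U = 2 - 5 = -3$)
$V{\left(Q \right)} = - \frac{3}{Q}$
$G = 72$
$p V{\left(-10 \right)} G = 50 \left(- \frac{3}{-10}\right) 72 = 50 \left(\left(-3\right) \left(- \frac{1}{10}\right)\right) 72 = 50 \cdot \frac{3}{10} \cdot 72 = 15 \cdot 72 = 1080$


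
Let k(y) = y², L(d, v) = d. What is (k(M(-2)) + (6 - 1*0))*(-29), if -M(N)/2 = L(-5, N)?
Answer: -3074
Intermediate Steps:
M(N) = 10 (M(N) = -2*(-5) = 10)
(k(M(-2)) + (6 - 1*0))*(-29) = (10² + (6 - 1*0))*(-29) = (100 + (6 + 0))*(-29) = (100 + 6)*(-29) = 106*(-29) = -3074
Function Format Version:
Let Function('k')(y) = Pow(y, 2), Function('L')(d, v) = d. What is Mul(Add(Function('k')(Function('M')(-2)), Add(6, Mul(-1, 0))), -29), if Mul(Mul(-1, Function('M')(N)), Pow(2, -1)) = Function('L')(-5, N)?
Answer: -3074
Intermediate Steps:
Function('M')(N) = 10 (Function('M')(N) = Mul(-2, -5) = 10)
Mul(Add(Function('k')(Function('M')(-2)), Add(6, Mul(-1, 0))), -29) = Mul(Add(Pow(10, 2), Add(6, Mul(-1, 0))), -29) = Mul(Add(100, Add(6, 0)), -29) = Mul(Add(100, 6), -29) = Mul(106, -29) = -3074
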